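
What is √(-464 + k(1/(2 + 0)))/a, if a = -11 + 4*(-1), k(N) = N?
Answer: -I*√206/10 ≈ -1.4353*I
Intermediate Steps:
a = -15 (a = -11 - 4 = -15)
√(-464 + k(1/(2 + 0)))/a = √(-464 + 1/(2 + 0))/(-15) = √(-464 + 1/2)*(-1/15) = √(-464 + ½)*(-1/15) = √(-927/2)*(-1/15) = (3*I*√206/2)*(-1/15) = -I*√206/10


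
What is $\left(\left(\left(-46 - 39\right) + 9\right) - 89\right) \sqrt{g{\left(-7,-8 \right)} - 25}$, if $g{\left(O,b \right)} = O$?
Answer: $- 660 i \sqrt{2} \approx - 933.38 i$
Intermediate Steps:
$\left(\left(\left(-46 - 39\right) + 9\right) - 89\right) \sqrt{g{\left(-7,-8 \right)} - 25} = \left(\left(\left(-46 - 39\right) + 9\right) - 89\right) \sqrt{-7 - 25} = \left(\left(-85 + 9\right) - 89\right) \sqrt{-32} = \left(-76 - 89\right) 4 i \sqrt{2} = - 165 \cdot 4 i \sqrt{2} = - 660 i \sqrt{2}$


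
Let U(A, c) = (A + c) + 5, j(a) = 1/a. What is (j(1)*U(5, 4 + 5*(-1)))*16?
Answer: 144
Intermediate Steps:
U(A, c) = 5 + A + c
(j(1)*U(5, 4 + 5*(-1)))*16 = ((5 + 5 + (4 + 5*(-1)))/1)*16 = (1*(5 + 5 + (4 - 5)))*16 = (1*(5 + 5 - 1))*16 = (1*9)*16 = 9*16 = 144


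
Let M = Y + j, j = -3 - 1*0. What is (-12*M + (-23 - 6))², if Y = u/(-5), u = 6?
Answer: 11449/25 ≈ 457.96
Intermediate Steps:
j = -3 (j = -3 + 0 = -3)
Y = -6/5 (Y = 6/(-5) = 6*(-⅕) = -6/5 ≈ -1.2000)
M = -21/5 (M = -6/5 - 3 = -21/5 ≈ -4.2000)
(-12*M + (-23 - 6))² = (-12*(-21/5) + (-23 - 6))² = (252/5 - 29)² = (107/5)² = 11449/25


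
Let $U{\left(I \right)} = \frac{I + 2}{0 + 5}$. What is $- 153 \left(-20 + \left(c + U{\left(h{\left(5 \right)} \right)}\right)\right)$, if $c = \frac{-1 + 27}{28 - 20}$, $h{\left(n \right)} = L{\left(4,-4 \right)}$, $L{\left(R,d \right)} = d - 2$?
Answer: $\frac{53703}{20} \approx 2685.1$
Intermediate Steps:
$L{\left(R,d \right)} = -2 + d$ ($L{\left(R,d \right)} = d - 2 = -2 + d$)
$h{\left(n \right)} = -6$ ($h{\left(n \right)} = -2 - 4 = -6$)
$U{\left(I \right)} = \frac{2}{5} + \frac{I}{5}$ ($U{\left(I \right)} = \frac{2 + I}{5} = \left(2 + I\right) \frac{1}{5} = \frac{2}{5} + \frac{I}{5}$)
$c = \frac{13}{4}$ ($c = \frac{26}{8} = 26 \cdot \frac{1}{8} = \frac{13}{4} \approx 3.25$)
$- 153 \left(-20 + \left(c + U{\left(h{\left(5 \right)} \right)}\right)\right) = - 153 \left(-20 + \left(\frac{13}{4} + \left(\frac{2}{5} + \frac{1}{5} \left(-6\right)\right)\right)\right) = - 153 \left(-20 + \left(\frac{13}{4} + \left(\frac{2}{5} - \frac{6}{5}\right)\right)\right) = - 153 \left(-20 + \left(\frac{13}{4} - \frac{4}{5}\right)\right) = - 153 \left(-20 + \frac{49}{20}\right) = \left(-153\right) \left(- \frac{351}{20}\right) = \frac{53703}{20}$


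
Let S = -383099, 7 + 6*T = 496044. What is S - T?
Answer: -2794631/6 ≈ -4.6577e+5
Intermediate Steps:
T = 496037/6 (T = -7/6 + (1/6)*496044 = -7/6 + 82674 = 496037/6 ≈ 82673.)
S - T = -383099 - 1*496037/6 = -383099 - 496037/6 = -2794631/6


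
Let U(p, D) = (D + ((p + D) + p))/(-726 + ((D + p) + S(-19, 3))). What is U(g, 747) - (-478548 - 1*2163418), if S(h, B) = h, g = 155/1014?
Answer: 5768927004/2183 ≈ 2.6427e+6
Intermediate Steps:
g = 155/1014 (g = 155*(1/1014) = 155/1014 ≈ 0.15286)
U(p, D) = (2*D + 2*p)/(-745 + D + p) (U(p, D) = (D + ((p + D) + p))/(-726 + ((D + p) - 19)) = (D + ((D + p) + p))/(-726 + (-19 + D + p)) = (D + (D + 2*p))/(-745 + D + p) = (2*D + 2*p)/(-745 + D + p))
U(g, 747) - (-478548 - 1*2163418) = 2*(747 + 155/1014)/(-745 + 747 + 155/1014) - (-478548 - 1*2163418) = 2*(757613/1014)/(2183/1014) - (-478548 - 2163418) = 2*(1014/2183)*(757613/1014) - 1*(-2641966) = 1515226/2183 + 2641966 = 5768927004/2183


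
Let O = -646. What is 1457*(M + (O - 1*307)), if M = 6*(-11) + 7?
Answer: -1474484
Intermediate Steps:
M = -59 (M = -66 + 7 = -59)
1457*(M + (O - 1*307)) = 1457*(-59 + (-646 - 1*307)) = 1457*(-59 + (-646 - 307)) = 1457*(-59 - 953) = 1457*(-1012) = -1474484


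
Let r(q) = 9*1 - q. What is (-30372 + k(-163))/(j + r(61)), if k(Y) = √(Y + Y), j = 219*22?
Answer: -15186/2383 + I*√326/4766 ≈ -6.3726 + 0.0037884*I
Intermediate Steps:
j = 4818
k(Y) = √2*√Y (k(Y) = √(2*Y) = √2*√Y)
r(q) = 9 - q
(-30372 + k(-163))/(j + r(61)) = (-30372 + √2*√(-163))/(4818 + (9 - 1*61)) = (-30372 + √2*(I*√163))/(4818 + (9 - 61)) = (-30372 + I*√326)/(4818 - 52) = (-30372 + I*√326)/4766 = (-30372 + I*√326)*(1/4766) = -15186/2383 + I*√326/4766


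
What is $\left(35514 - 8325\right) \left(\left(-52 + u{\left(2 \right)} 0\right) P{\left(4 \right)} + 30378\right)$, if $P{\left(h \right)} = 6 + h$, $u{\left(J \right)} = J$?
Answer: $811809162$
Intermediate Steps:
$\left(35514 - 8325\right) \left(\left(-52 + u{\left(2 \right)} 0\right) P{\left(4 \right)} + 30378\right) = \left(35514 - 8325\right) \left(\left(-52 + 2 \cdot 0\right) \left(6 + 4\right) + 30378\right) = 27189 \left(\left(-52 + 0\right) 10 + 30378\right) = 27189 \left(\left(-52\right) 10 + 30378\right) = 27189 \left(-520 + 30378\right) = 27189 \cdot 29858 = 811809162$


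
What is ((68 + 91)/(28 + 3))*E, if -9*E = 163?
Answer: -8639/93 ≈ -92.892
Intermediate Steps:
E = -163/9 (E = -⅑*163 = -163/9 ≈ -18.111)
((68 + 91)/(28 + 3))*E = ((68 + 91)/(28 + 3))*(-163/9) = (159/31)*(-163/9) = -8639/93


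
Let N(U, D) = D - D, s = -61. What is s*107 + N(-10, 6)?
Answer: -6527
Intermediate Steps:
N(U, D) = 0
s*107 + N(-10, 6) = -61*107 + 0 = -6527 + 0 = -6527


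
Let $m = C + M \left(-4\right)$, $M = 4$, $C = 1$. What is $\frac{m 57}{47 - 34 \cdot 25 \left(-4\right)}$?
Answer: $- \frac{95}{383} \approx -0.24804$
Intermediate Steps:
$m = -15$ ($m = 1 + 4 \left(-4\right) = 1 - 16 = -15$)
$\frac{m 57}{47 - 34 \cdot 25 \left(-4\right)} = \frac{\left(-15\right) 57}{47 - 34 \cdot 25 \left(-4\right)} = - \frac{855}{47 - -3400} = - \frac{855}{47 + 3400} = - \frac{855}{3447} = \left(-855\right) \frac{1}{3447} = - \frac{95}{383}$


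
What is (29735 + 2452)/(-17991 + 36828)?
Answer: 10729/6279 ≈ 1.7087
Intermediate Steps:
(29735 + 2452)/(-17991 + 36828) = 32187/18837 = 32187*(1/18837) = 10729/6279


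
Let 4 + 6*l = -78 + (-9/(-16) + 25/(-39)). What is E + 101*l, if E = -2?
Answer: -5180405/3744 ≈ -1383.7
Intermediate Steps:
l = -51217/3744 (l = -2/3 + (-78 + (-9/(-16) + 25/(-39)))/6 = -2/3 + (-78 + (-9*(-1/16) + 25*(-1/39)))/6 = -2/3 + (-78 + (9/16 - 25/39))/6 = -2/3 + (-78 - 49/624)/6 = -2/3 + (1/6)*(-48721/624) = -2/3 - 48721/3744 = -51217/3744 ≈ -13.680)
E + 101*l = -2 + 101*(-51217/3744) = -2 - 5172917/3744 = -5180405/3744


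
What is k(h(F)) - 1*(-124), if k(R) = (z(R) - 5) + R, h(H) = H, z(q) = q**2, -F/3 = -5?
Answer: 359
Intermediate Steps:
F = 15 (F = -3*(-5) = 15)
k(R) = -5 + R + R**2 (k(R) = (R**2 - 5) + R = (-5 + R**2) + R = -5 + R + R**2)
k(h(F)) - 1*(-124) = (-5 + 15 + 15**2) - 1*(-124) = (-5 + 15 + 225) + 124 = 235 + 124 = 359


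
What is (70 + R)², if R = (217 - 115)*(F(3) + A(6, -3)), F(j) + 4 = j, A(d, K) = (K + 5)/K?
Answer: 10000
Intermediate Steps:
A(d, K) = (5 + K)/K
F(j) = -4 + j
R = -170 (R = (217 - 115)*((-4 + 3) + (5 - 3)/(-3)) = 102*(-1 - ⅓*2) = 102*(-1 - ⅔) = 102*(-5/3) = -170)
(70 + R)² = (70 - 170)² = (-100)² = 10000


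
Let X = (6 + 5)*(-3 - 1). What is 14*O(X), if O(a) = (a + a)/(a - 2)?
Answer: 616/23 ≈ 26.783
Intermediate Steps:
X = -44 (X = 11*(-4) = -44)
O(a) = 2*a/(-2 + a) (O(a) = (2*a)/(-2 + a) = 2*a/(-2 + a))
14*O(X) = 14*(2*(-44)/(-2 - 44)) = 14*(2*(-44)/(-46)) = 14*(2*(-44)*(-1/46)) = 14*(44/23) = 616/23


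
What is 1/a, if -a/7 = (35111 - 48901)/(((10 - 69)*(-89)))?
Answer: 5251/96530 ≈ 0.054398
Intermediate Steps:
a = 96530/5251 (a = -7*(35111 - 48901)/((10 - 69)*(-89)) = -(-96530)/((-59*(-89))) = -(-96530)/5251 = -7*(-13790/5251) = 96530/5251 ≈ 18.383)
1/a = 1/(96530/5251) = 5251/96530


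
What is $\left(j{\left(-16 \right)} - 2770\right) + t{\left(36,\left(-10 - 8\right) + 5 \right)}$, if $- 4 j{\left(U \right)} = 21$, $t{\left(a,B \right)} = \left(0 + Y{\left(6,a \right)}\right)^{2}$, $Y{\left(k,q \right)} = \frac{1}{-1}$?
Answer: $- \frac{11097}{4} \approx -2774.3$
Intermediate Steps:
$Y{\left(k,q \right)} = -1$
$t{\left(a,B \right)} = 1$ ($t{\left(a,B \right)} = \left(0 - 1\right)^{2} = \left(-1\right)^{2} = 1$)
$j{\left(U \right)} = - \frac{21}{4}$ ($j{\left(U \right)} = \left(- \frac{1}{4}\right) 21 = - \frac{21}{4}$)
$\left(j{\left(-16 \right)} - 2770\right) + t{\left(36,\left(-10 - 8\right) + 5 \right)} = \left(- \frac{21}{4} - 2770\right) + 1 = - \frac{11101}{4} + 1 = - \frac{11097}{4}$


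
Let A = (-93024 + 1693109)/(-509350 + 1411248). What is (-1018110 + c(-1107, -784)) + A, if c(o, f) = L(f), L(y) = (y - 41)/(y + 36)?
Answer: -31219778450455/30664532 ≈ -1.0181e+6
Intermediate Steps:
L(y) = (-41 + y)/(36 + y)
c(o, f) = (-41 + f)/(36 + f)
A = 1600085/901898 ≈ 1.7741
(-1018110 + c(-1107, -784)) + A = (-1018110 + (-41 - 784)/(36 - 784)) + 1600085/901898 = (-1018110 - 825/(-748)) + 1600085/901898 = (-1018110 - 1/748*(-825)) + 1600085/901898 = (-1018110 + 75/68) + 1600085/901898 = -69231405/68 + 1600085/901898 = -31219778450455/30664532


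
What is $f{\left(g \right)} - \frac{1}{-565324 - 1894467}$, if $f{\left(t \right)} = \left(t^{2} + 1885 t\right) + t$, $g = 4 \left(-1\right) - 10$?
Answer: $- \frac{64466202527}{2459791} \approx -26208.0$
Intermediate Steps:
$g = -14$ ($g = -4 - 10 = -14$)
$f{\left(t \right)} = t^{2} + 1886 t$
$f{\left(g \right)} - \frac{1}{-565324 - 1894467} = - 14 \left(1886 - 14\right) - \frac{1}{-565324 - 1894467} = \left(-14\right) 1872 - \frac{1}{-2459791} = -26208 - - \frac{1}{2459791} = -26208 + \frac{1}{2459791} = - \frac{64466202527}{2459791}$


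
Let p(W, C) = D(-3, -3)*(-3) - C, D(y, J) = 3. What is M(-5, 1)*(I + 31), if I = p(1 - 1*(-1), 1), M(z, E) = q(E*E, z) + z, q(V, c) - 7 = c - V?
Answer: -84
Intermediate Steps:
q(V, c) = 7 + c - V (q(V, c) = 7 + (c - V) = 7 + c - V)
p(W, C) = -9 - C (p(W, C) = 3*(-3) - C = -9 - C)
M(z, E) = 7 - E² + 2*z (M(z, E) = (7 + z - E*E) + z = (7 + z - E²) + z = 7 - E² + 2*z)
I = -10 (I = -9 - 1*1 = -9 - 1 = -10)
M(-5, 1)*(I + 31) = (7 - 1*1² + 2*(-5))*(-10 + 31) = (7 - 1*1 - 10)*21 = (7 - 1 - 10)*21 = -4*21 = -84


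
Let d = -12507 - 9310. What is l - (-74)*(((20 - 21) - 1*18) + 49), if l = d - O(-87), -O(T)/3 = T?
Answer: -19858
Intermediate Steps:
O(T) = -3*T
d = -21817
l = -22078 (l = -21817 - (-3)*(-87) = -21817 - 1*261 = -21817 - 261 = -22078)
l - (-74)*(((20 - 21) - 1*18) + 49) = -22078 - (-74)*(((20 - 21) - 1*18) + 49) = -22078 - (-74)*((-1 - 18) + 49) = -22078 - (-74)*(-19 + 49) = -22078 - (-74)*30 = -22078 - 1*(-2220) = -22078 + 2220 = -19858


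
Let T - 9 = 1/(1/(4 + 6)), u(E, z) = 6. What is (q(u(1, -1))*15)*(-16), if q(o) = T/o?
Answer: -760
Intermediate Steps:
T = 19 (T = 9 + 1/(1/(4 + 6)) = 9 + 1/(1/10) = 9 + 10 = 19)
q(o) = 19/o
(q(u(1, -1))*15)*(-16) = ((19/6)*15)*(-16) = (95/2)*(-16) = -760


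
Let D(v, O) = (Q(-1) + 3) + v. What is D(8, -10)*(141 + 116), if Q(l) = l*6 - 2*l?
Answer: 1799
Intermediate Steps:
Q(l) = 4*l (Q(l) = 6*l - 2*l = 4*l)
D(v, O) = -1 + v (D(v, O) = (4*(-1) + 3) + v = (-4 + 3) + v = -1 + v)
D(8, -10)*(141 + 116) = (-1 + 8)*(141 + 116) = 7*257 = 1799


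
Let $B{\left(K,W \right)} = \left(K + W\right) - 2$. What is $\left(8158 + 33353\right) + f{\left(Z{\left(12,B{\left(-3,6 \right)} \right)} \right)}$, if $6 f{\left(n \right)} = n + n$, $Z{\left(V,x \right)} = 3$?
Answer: $41512$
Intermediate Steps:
$B{\left(K,W \right)} = -2 + K + W$
$f{\left(n \right)} = \frac{n}{3}$ ($f{\left(n \right)} = \frac{n + n}{6} = \frac{2 n}{6} = \frac{n}{3}$)
$\left(8158 + 33353\right) + f{\left(Z{\left(12,B{\left(-3,6 \right)} \right)} \right)} = \left(8158 + 33353\right) + \frac{1}{3} \cdot 3 = 41511 + 1 = 41512$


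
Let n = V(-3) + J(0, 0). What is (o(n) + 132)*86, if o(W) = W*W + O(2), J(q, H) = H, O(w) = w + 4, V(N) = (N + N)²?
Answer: 123324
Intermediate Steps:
V(N) = 4*N² (V(N) = (2*N)² = 4*N²)
O(w) = 4 + w
n = 36 (n = 4*(-3)² + 0 = 4*9 + 0 = 36 + 0 = 36)
o(W) = 6 + W² (o(W) = W*W + (4 + 2) = W² + 6 = 6 + W²)
(o(n) + 132)*86 = ((6 + 36²) + 132)*86 = ((6 + 1296) + 132)*86 = (1302 + 132)*86 = 1434*86 = 123324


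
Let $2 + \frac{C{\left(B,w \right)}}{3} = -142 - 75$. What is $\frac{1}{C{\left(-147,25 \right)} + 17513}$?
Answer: $\frac{1}{16856} \approx 5.9326 \cdot 10^{-5}$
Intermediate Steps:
$C{\left(B,w \right)} = -657$ ($C{\left(B,w \right)} = -6 + 3 \left(-142 - 75\right) = -6 + 3 \left(-217\right) = -6 - 651 = -657$)
$\frac{1}{C{\left(-147,25 \right)} + 17513} = \frac{1}{-657 + 17513} = \frac{1}{16856}$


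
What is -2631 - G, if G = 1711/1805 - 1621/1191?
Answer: -5655117301/2149755 ≈ -2630.6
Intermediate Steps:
G = -888104/2149755 (G = 1711*(1/1805) - 1621*1/1191 = 1711/1805 - 1621/1191 = -888104/2149755 ≈ -0.41312)
-2631 - G = -2631 - 1*(-888104/2149755) = -2631 + 888104/2149755 = -5655117301/2149755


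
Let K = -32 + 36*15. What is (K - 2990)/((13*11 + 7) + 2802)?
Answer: -1241/1476 ≈ -0.84079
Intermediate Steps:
K = 508 (K = -32 + 540 = 508)
(K - 2990)/((13*11 + 7) + 2802) = (508 - 2990)/((13*11 + 7) + 2802) = -2482/((143 + 7) + 2802) = -2482/(150 + 2802) = -2482/2952 = -2482*1/2952 = -1241/1476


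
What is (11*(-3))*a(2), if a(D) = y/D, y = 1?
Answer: -33/2 ≈ -16.500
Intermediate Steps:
a(D) = 1/D
(11*(-3))*a(2) = (11*(-3))/2 = -33*½ = -33/2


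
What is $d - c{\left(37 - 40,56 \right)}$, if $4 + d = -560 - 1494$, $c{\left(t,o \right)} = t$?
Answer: $-2055$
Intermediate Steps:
$d = -2058$ ($d = -4 - 2054 = -2058$)
$d - c{\left(37 - 40,56 \right)} = -2058 - \left(37 - 40\right) = -2058 - -3 = -2058 + 3 = -2055$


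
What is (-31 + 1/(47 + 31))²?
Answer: 5841889/6084 ≈ 960.21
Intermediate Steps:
(-31 + 1/(47 + 31))² = (-31 + 1/78)² = (-2417/78)² = 5841889/6084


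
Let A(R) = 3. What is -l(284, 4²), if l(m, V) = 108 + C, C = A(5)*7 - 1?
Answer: -128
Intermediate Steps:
C = 20 (C = 3*7 - 1 = 21 - 1 = 20)
l(m, V) = 128 (l(m, V) = 108 + 20 = 128)
-l(284, 4²) = -1*128 = -128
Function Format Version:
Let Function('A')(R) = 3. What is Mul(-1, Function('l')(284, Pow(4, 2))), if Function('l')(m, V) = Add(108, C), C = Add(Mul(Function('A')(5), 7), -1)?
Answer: -128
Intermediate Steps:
C = 20 (C = Add(Mul(3, 7), -1) = Add(21, -1) = 20)
Function('l')(m, V) = 128 (Function('l')(m, V) = Add(108, 20) = 128)
Mul(-1, Function('l')(284, Pow(4, 2))) = Mul(-1, 128) = -128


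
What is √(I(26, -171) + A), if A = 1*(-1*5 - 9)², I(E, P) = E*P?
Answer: 5*I*√170 ≈ 65.192*I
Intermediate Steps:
A = 196 (A = 1*(-5 - 9)² = 1*(-14)² = 1*196 = 196)
√(I(26, -171) + A) = √(26*(-171) + 196) = √(-4446 + 196) = √(-4250) = 5*I*√170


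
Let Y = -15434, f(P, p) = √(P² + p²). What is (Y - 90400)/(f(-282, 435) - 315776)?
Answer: 33419837184/99714213427 + 317502*√29861/99714213427 ≈ 0.33571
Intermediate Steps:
(Y - 90400)/(f(-282, 435) - 315776) = (-15434 - 90400)/(√((-282)² + 435²) - 315776) = -105834/(√(79524 + 189225) - 315776) = -105834/(√268749 - 315776) = -105834/(3*√29861 - 315776) = -105834/(-315776 + 3*√29861)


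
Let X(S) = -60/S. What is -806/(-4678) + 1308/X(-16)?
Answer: 4081231/11695 ≈ 348.97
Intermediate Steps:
-806/(-4678) + 1308/X(-16) = -806/(-4678) + 1308/((-60/(-16))) = -806*(-1/4678) + 1308/((-60*(-1/16))) = 403/2339 + 1308/(15/4) = 403/2339 + 1308*(4/15) = 403/2339 + 1744/5 = 4081231/11695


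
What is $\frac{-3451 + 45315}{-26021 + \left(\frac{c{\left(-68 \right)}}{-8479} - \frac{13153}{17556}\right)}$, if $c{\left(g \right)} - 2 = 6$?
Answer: $- \frac{890251858848}{553361156077} \approx -1.6088$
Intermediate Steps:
$c{\left(g \right)} = 8$ ($c{\left(g \right)} = 2 + 6 = 8$)
$\frac{-3451 + 45315}{-26021 + \left(\frac{c{\left(-68 \right)}}{-8479} - \frac{13153}{17556}\right)} = \frac{-3451 + 45315}{-26021 + \left(\frac{8}{-8479} - \frac{13153}{17556}\right)} = \frac{41864}{-26021 + \left(8 \left(- \frac{1}{8479}\right) - \frac{1879}{2508}\right)} = \frac{41864}{-26021 - \frac{15952105}{21265332}} = \frac{41864}{- \frac{553361156077}{21265332}} = 41864 \left(- \frac{21265332}{553361156077}\right) = - \frac{890251858848}{553361156077}$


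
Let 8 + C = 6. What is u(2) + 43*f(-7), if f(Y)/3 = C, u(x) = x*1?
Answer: -256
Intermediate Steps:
u(x) = x
C = -2 (C = -8 + 6 = -2)
f(Y) = -6 (f(Y) = 3*(-2) = -6)
u(2) + 43*f(-7) = 2 + 43*(-6) = 2 - 258 = -256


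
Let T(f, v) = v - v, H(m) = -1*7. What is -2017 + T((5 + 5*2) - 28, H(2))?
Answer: -2017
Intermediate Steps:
H(m) = -7
T(f, v) = 0
-2017 + T((5 + 5*2) - 28, H(2)) = -2017 + 0 = -2017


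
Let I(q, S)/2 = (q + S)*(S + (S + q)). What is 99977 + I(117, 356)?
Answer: 884211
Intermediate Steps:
I(q, S) = 2*(S + q)*(q + 2*S) (I(q, S) = 2*((q + S)*(S + (S + q))) = 2*((S + q)*(q + 2*S)) = 2*(S + q)*(q + 2*S))
99977 + I(117, 356) = 99977 + (2*117**2 + 4*356**2 + 6*356*117) = 99977 + (2*13689 + 4*126736 + 249912) = 99977 + (27378 + 506944 + 249912) = 99977 + 784234 = 884211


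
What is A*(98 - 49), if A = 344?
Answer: 16856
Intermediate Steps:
A*(98 - 49) = 344*(98 - 49) = 344*49 = 16856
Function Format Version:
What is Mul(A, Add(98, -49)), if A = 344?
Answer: 16856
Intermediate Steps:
Mul(A, Add(98, -49)) = Mul(344, Add(98, -49)) = Mul(344, 49) = 16856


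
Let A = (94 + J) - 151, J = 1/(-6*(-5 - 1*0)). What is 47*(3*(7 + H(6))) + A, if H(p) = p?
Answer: 53281/30 ≈ 1776.0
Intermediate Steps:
J = 1/30 (J = 1/(-6*(-5 + 0)) = 1/(-6*(-5)) = 1/30 ≈ 0.033333)
A = -1709/30 (A = (94 + 1/30) - 151 = 2821/30 - 151 = -1709/30 ≈ -56.967)
47*(3*(7 + H(6))) + A = 47*(3*(7 + 6)) - 1709/30 = 47*(3*13) - 1709/30 = 47*39 - 1709/30 = 1833 - 1709/30 = 53281/30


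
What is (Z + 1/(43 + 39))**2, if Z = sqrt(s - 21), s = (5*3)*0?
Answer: -141203/6724 + I*sqrt(21)/41 ≈ -21.0 + 0.11177*I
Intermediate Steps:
s = 0 (s = 15*0 = 0)
Z = I*sqrt(21) (Z = sqrt(0 - 21) = sqrt(-21) = I*sqrt(21) ≈ 4.5826*I)
(Z + 1/(43 + 39))**2 = (I*sqrt(21) + 1/(43 + 39))**2 = (I*sqrt(21) + 1/82)**2 = (1/82 + I*sqrt(21))**2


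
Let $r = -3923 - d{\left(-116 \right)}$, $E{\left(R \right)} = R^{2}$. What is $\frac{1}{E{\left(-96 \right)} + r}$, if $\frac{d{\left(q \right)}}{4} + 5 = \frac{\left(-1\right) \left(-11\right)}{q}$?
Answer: $\frac{29}{154088} \approx 0.0001882$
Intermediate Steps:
$d{\left(q \right)} = -20 + \frac{44}{q}$ ($d{\left(q \right)} = -20 + 4 \frac{\left(-1\right) \left(-11\right)}{q} = -20 + 4 \frac{11}{q} = -20 + \frac{44}{q}$)
$r = - \frac{113176}{29}$ ($r = -3923 - \left(-20 + \frac{44}{-116}\right) = -3923 - \left(-20 + 44 \left(- \frac{1}{116}\right)\right) = -3923 - \left(-20 - \frac{11}{29}\right) = -3923 - - \frac{591}{29} = -3923 + \frac{591}{29} = - \frac{113176}{29} \approx -3902.6$)
$\frac{1}{E{\left(-96 \right)} + r} = \frac{1}{\left(-96\right)^{2} - \frac{113176}{29}} = \frac{1}{9216 - \frac{113176}{29}} = \frac{1}{\frac{154088}{29}} = \frac{29}{154088}$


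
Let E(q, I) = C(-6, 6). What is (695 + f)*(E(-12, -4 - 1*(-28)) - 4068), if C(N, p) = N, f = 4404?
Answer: -20773326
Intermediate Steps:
E(q, I) = -6
(695 + f)*(E(-12, -4 - 1*(-28)) - 4068) = (695 + 4404)*(-6 - 4068) = 5099*(-4074) = -20773326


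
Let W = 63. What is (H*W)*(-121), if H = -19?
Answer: 144837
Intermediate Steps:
(H*W)*(-121) = -19*63*(-121) = -1197*(-121) = 144837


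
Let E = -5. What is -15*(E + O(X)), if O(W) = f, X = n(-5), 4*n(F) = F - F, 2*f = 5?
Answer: 75/2 ≈ 37.500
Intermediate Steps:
f = 5/2 (f = (1/2)*5 = 5/2 ≈ 2.5000)
n(F) = 0 (n(F) = (F - F)/4 = (1/4)*0 = 0)
X = 0
O(W) = 5/2
-15*(E + O(X)) = -15*(-5 + 5/2) = -15*(-5/2) = 75/2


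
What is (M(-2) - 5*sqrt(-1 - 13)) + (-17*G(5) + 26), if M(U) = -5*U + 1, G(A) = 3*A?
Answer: -218 - 5*I*sqrt(14) ≈ -218.0 - 18.708*I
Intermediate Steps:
M(U) = 1 - 5*U
(M(-2) - 5*sqrt(-1 - 13)) + (-17*G(5) + 26) = ((1 - 5*(-2)) - 5*sqrt(-1 - 13)) + (-51*5 + 26) = ((1 + 10) - 5*I*sqrt(14)) + (-17*15 + 26) = (11 - 5*I*sqrt(14)) + (-255 + 26) = (11 - 5*I*sqrt(14)) - 229 = -218 - 5*I*sqrt(14)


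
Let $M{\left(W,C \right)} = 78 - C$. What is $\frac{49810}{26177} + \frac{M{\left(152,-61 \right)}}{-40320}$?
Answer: $\frac{2004700597}{1055456640} \approx 1.8994$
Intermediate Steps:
$\frac{49810}{26177} + \frac{M{\left(152,-61 \right)}}{-40320} = \frac{49810}{26177} + \frac{78 - -61}{-40320} = 49810 \cdot \frac{1}{26177} + \left(78 + 61\right) \left(- \frac{1}{40320}\right) = \frac{49810}{26177} + 139 \left(- \frac{1}{40320}\right) = \frac{49810}{26177} - \frac{139}{40320} = \frac{2004700597}{1055456640}$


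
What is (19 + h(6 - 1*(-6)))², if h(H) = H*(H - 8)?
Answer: 4489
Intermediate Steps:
h(H) = H*(-8 + H)
(19 + h(6 - 1*(-6)))² = (19 + (6 - 1*(-6))*(-8 + (6 - 1*(-6))))² = (19 + (6 + 6)*(-8 + (6 + 6)))² = (19 + 12*(-8 + 12))² = (19 + 12*4)² = (19 + 48)² = 67² = 4489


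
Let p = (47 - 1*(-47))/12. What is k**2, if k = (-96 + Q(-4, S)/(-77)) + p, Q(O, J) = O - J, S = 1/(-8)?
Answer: 26516539921/3415104 ≈ 7764.5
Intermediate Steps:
S = -1/8 ≈ -0.12500
p = 47/6 (p = (47 + 47)*(1/12) = 94*(1/12) = 47/6 ≈ 7.8333)
k = -162839/1848 (k = (-96 + (-4 - 1*(-1/8))/(-77)) + 47/6 = (-96 + (-4 + 1/8)*(-1/77)) + 47/6 = (-96 - 31/8*(-1/77)) + 47/6 = (-96 + 31/616) + 47/6 = -59105/616 + 47/6 = -162839/1848 ≈ -88.116)
k**2 = (-162839/1848)**2 = 26516539921/3415104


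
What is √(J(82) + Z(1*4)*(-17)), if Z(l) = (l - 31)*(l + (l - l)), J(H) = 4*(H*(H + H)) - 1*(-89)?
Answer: √55717 ≈ 236.04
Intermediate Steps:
J(H) = 89 + 8*H² (J(H) = 4*(H*(2*H)) + 89 = 4*(2*H²) + 89 = 8*H² + 89 = 89 + 8*H²)
Z(l) = l*(-31 + l) (Z(l) = (-31 + l)*(l + 0) = (-31 + l)*l = l*(-31 + l))
√(J(82) + Z(1*4)*(-17)) = √((89 + 8*82²) + ((1*4)*(-31 + 1*4))*(-17)) = √((89 + 8*6724) + (4*(-31 + 4))*(-17)) = √((89 + 53792) + (4*(-27))*(-17)) = √(53881 - 108*(-17)) = √(53881 + 1836) = √55717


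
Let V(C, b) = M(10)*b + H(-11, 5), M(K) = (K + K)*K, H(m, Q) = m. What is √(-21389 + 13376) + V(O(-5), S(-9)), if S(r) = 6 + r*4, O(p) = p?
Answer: -6011 + I*√8013 ≈ -6011.0 + 89.515*I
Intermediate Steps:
S(r) = 6 + 4*r
M(K) = 2*K² (M(K) = (2*K)*K = 2*K²)
V(C, b) = -11 + 200*b (V(C, b) = (2*10²)*b - 11 = (2*100)*b - 11 = 200*b - 11 = -11 + 200*b)
√(-21389 + 13376) + V(O(-5), S(-9)) = √(-21389 + 13376) + (-11 + 200*(6 + 4*(-9))) = √(-8013) + (-11 + 200*(6 - 36)) = I*√8013 + (-11 + 200*(-30)) = I*√8013 + (-11 - 6000) = I*√8013 - 6011 = -6011 + I*√8013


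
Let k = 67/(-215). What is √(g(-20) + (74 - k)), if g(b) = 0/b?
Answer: √3435055/215 ≈ 8.6204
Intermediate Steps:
g(b) = 0
k = -67/215 (k = 67*(-1/215) = -67/215 ≈ -0.31163)
√(g(-20) + (74 - k)) = √(0 + (74 - 1*(-67/215))) = √(0 + (74 + 67/215)) = √(0 + 15977/215) = √(15977/215) = √3435055/215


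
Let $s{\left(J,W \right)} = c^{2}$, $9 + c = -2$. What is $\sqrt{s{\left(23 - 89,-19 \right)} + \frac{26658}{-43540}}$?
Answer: $\frac{\sqrt{57055708570}}{21770} \approx 10.972$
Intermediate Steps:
$c = -11$ ($c = -9 - 2 = -11$)
$s{\left(J,W \right)} = 121$ ($s{\left(J,W \right)} = \left(-11\right)^{2} = 121$)
$\sqrt{s{\left(23 - 89,-19 \right)} + \frac{26658}{-43540}} = \sqrt{121 + \frac{26658}{-43540}} = \sqrt{121 + 26658 \left(- \frac{1}{43540}\right)} = \sqrt{121 - \frac{13329}{21770}} = \sqrt{\frac{2620841}{21770}} = \frac{\sqrt{57055708570}}{21770}$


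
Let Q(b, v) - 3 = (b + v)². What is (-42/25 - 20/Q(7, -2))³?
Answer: -73560059/5359375 ≈ -13.725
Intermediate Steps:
Q(b, v) = 3 + (b + v)²
(-42/25 - 20/Q(7, -2))³ = (-42/25 - 20/(3 + (7 - 2)²))³ = (-42*1/25 - 20/(3 + 5²))³ = (-42/25 - 20/(3 + 25))³ = (-42/25 - 20/28)³ = (-42/25 - 20*1/28)³ = (-42/25 - 5/7)³ = (-419/175)³ = -73560059/5359375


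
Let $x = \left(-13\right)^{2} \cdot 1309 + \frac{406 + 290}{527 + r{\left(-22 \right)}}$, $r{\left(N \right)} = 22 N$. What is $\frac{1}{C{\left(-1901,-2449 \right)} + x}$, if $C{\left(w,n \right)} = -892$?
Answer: $\frac{43}{9474843} \approx 4.5383 \cdot 10^{-6}$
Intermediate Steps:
$x = \frac{9513199}{43}$ ($x = \left(-13\right)^{2} \cdot 1309 + \frac{406 + 290}{527 + 22 \left(-22\right)} = 169 \cdot 1309 + \frac{696}{527 - 484} = 221221 + \frac{696}{43} = \frac{9513199}{43} \approx 2.2124 \cdot 10^{5}$)
$\frac{1}{C{\left(-1901,-2449 \right)} + x} = \frac{1}{-892 + \frac{9513199}{43}} = \frac{1}{\frac{9474843}{43}} = \frac{43}{9474843}$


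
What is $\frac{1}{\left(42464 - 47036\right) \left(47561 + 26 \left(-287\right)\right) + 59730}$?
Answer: $- \frac{1}{183272898} \approx -5.4563 \cdot 10^{-9}$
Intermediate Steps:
$\frac{1}{\left(42464 - 47036\right) \left(47561 + 26 \left(-287\right)\right) + 59730} = \frac{1}{- 4572 \left(47561 - 7462\right) + 59730} = \frac{1}{\left(-4572\right) 40099 + 59730} = \frac{1}{-183332628 + 59730} = \frac{1}{-183272898} = - \frac{1}{183272898}$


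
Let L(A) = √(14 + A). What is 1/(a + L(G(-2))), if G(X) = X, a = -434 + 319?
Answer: -115/13213 - 2*√3/13213 ≈ -0.0089657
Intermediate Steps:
a = -115
1/(a + L(G(-2))) = 1/(-115 + √(14 - 2)) = 1/(-115 + √12) = 1/(-115 + 2*√3)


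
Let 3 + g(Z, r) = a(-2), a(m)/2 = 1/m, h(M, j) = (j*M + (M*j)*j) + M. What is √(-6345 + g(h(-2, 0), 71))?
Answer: I*√6349 ≈ 79.681*I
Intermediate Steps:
h(M, j) = M + M*j + M*j² (h(M, j) = (M*j + M*j²) + M = M + M*j + M*j²)
a(m) = 2/m
g(Z, r) = -4 (g(Z, r) = -3 + 2/(-2) = -3 + 2*(-½) = -3 - 1 = -4)
√(-6345 + g(h(-2, 0), 71)) = √(-6345 - 4) = √(-6349) = I*√6349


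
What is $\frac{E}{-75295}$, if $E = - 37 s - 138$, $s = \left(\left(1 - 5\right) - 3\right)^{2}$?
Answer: $\frac{1951}{75295} \approx 0.025911$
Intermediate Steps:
$s = 49$ ($s = \left(-4 - 3\right)^{2} = \left(-7\right)^{2} = 49$)
$E = -1951$ ($E = \left(-37\right) 49 - 138 = -1813 - 138 = -1951$)
$\frac{E}{-75295} = - \frac{1951}{-75295} = \left(-1951\right) \left(- \frac{1}{75295}\right) = \frac{1951}{75295}$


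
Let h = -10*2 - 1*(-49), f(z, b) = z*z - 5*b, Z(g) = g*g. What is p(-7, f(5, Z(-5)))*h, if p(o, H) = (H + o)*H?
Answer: 310300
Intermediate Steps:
Z(g) = g²
f(z, b) = z² - 5*b
p(o, H) = H*(H + o)
h = 29 (h = -20 + 49 = 29)
p(-7, f(5, Z(-5)))*h = ((5² - 5*(-5)²)*((5² - 5*(-5)²) - 7))*29 = ((25 - 5*25)*((25 - 5*25) - 7))*29 = ((25 - 125)*((25 - 125) - 7))*29 = -100*(-100 - 7)*29 = -100*(-107)*29 = 10700*29 = 310300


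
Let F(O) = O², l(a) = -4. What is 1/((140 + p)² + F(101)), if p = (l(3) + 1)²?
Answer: 1/32402 ≈ 3.0862e-5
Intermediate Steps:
p = 9 (p = (-4 + 1)² = (-3)² = 9)
1/((140 + p)² + F(101)) = 1/((140 + 9)² + 101²) = 1/(149² + 10201) = 1/(22201 + 10201) = 1/32402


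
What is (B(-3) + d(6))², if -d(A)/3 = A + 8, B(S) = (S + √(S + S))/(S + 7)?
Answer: (171 - I*√6)²/16 ≈ 1827.2 - 52.358*I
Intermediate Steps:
B(S) = (S + √2*√S)/(7 + S) (B(S) = (S + √(2*S))/(7 + S) = (S + √2*√S)/(7 + S))
d(A) = -24 - 3*A (d(A) = -3*(A + 8) = -3*(8 + A) = -24 - 3*A)
(B(-3) + d(6))² = ((-3 + √2*√(-3))/(7 - 3) + (-24 - 3*6))² = ((-3 + √2*(I*√3))/4 + (-24 - 18))² = ((-3 + I*√6)/4 - 42)² = ((-¾ + I*√6/4) - 42)² = (-171/4 + I*√6/4)²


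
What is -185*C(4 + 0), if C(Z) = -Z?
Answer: 740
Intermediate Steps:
-185*C(4 + 0) = -(-185)*(4 + 0) = -(-185)*4 = -185*(-4) = 740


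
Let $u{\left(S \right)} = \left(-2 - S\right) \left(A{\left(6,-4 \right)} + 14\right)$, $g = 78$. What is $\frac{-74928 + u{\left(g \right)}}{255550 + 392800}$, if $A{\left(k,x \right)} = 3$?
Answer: $- \frac{38144}{324175} \approx -0.11766$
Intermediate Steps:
$u{\left(S \right)} = -34 - 17 S$ ($u{\left(S \right)} = \left(-2 - S\right) \left(3 + 14\right) = \left(-2 - S\right) 17 = -34 - 17 S$)
$\frac{-74928 + u{\left(g \right)}}{255550 + 392800} = \frac{-74928 - 1360}{255550 + 392800} = \frac{-74928 - 1360}{648350} = \left(-74928 - 1360\right) \frac{1}{648350} = \left(-76288\right) \frac{1}{648350} = - \frac{38144}{324175}$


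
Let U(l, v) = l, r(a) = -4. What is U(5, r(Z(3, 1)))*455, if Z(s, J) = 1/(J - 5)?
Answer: 2275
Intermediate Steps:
Z(s, J) = 1/(-5 + J)
U(5, r(Z(3, 1)))*455 = 5*455 = 2275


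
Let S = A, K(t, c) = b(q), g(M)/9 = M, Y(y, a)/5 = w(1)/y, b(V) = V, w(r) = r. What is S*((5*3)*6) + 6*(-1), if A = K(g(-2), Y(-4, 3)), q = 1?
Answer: 84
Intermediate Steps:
Y(y, a) = 5/y (Y(y, a) = 5*(1/y) = 5/y)
g(M) = 9*M
K(t, c) = 1
A = 1
S = 1
S*((5*3)*6) + 6*(-1) = 1*((5*3)*6) + 6*(-1) = 1*(15*6) - 6 = 1*90 - 6 = 90 - 6 = 84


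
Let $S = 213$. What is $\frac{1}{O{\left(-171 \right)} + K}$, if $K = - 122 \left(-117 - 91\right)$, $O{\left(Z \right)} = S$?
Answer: $\frac{1}{25589} \approx 3.9079 \cdot 10^{-5}$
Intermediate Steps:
$O{\left(Z \right)} = 213$
$K = 25376$ ($K = \left(-122\right) \left(-208\right) = 25376$)
$\frac{1}{O{\left(-171 \right)} + K} = \frac{1}{213 + 25376} = \frac{1}{25589}$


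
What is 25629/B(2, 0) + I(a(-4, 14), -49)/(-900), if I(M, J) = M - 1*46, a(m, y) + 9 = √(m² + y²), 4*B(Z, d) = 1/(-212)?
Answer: -3912010549/180 - √53/450 ≈ -2.1733e+7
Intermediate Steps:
B(Z, d) = -1/848 (B(Z, d) = (¼)/(-212) = (¼)*(-1/212) = -1/848)
a(m, y) = -9 + √(m² + y²)
I(M, J) = -46 + M (I(M, J) = M - 46 = -46 + M)
25629/B(2, 0) + I(a(-4, 14), -49)/(-900) = 25629/(-1/848) + (-46 + (-9 + √((-4)² + 14²)))/(-900) = 25629*(-848) + (-46 + (-9 + √(16 + 196)))*(-1/900) = -21733392 + (-46 + (-9 + √212))*(-1/900) = -21733392 + (-46 + (-9 + 2*√53))*(-1/900) = -21733392 + (-55 + 2*√53)*(-1/900) = -21733392 + (11/180 - √53/450) = -3912010549/180 - √53/450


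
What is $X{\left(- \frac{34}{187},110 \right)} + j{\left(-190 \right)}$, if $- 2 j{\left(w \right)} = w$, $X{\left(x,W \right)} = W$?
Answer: $205$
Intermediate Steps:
$j{\left(w \right)} = - \frac{w}{2}$
$X{\left(- \frac{34}{187},110 \right)} + j{\left(-190 \right)} = 110 - -95 = 110 + 95 = 205$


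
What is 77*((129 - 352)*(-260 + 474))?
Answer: -3674594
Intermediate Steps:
77*((129 - 352)*(-260 + 474)) = 77*(-223*214) = 77*(-47722) = -3674594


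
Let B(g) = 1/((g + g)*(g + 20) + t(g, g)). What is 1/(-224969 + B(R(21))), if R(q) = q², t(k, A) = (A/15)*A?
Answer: -2097837/471948292048 ≈ -4.4451e-6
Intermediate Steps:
t(k, A) = A²/15 (t(k, A) = (A*(1/15))*A = (A/15)*A = A²/15)
B(g) = 1/(g²/15 + 2*g*(20 + g)) (B(g) = 1/((g + g)*(g + 20) + g²/15) = 1/((2*g)*(20 + g) + g²/15) = 1/(2*g*(20 + g) + g²/15) = 1/(g²/15 + 2*g*(20 + g)))
1/(-224969 + B(R(21))) = 1/(-224969 + 15/((21²)*(600 + 31*21²))) = 1/(-224969 + 15/(441*(600 + 31*441))) = 1/(-224969 + 15*(1/441)/(600 + 13671)) = 1/(-224969 + 15*(1/441)/14271) = 1/(-224969 + 15*(1/441)*(1/14271)) = 1/(-224969 + 5/2097837) = 1/(-471948292048/2097837) = -2097837/471948292048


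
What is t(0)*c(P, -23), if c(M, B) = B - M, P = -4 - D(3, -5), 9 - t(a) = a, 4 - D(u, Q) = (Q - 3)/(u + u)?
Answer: -123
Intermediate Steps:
D(u, Q) = 4 - (-3 + Q)/(2*u) (D(u, Q) = 4 - (Q - 3)/(u + u) = 4 - (-3 + Q)/(2*u))
t(a) = 9 - a
P = -28/3 (P = -4 - (3 - 1*(-5) + 8*3)/(2*3) = -4 - (3 + 5 + 24)/(2*3) = -4 - 32/(2*3) = -4 - 1*16/3 = -4 - 16/3 = -28/3 ≈ -9.3333)
t(0)*c(P, -23) = (9 - 1*0)*(-23 - 1*(-28/3)) = (9 + 0)*(-23 + 28/3) = 9*(-41/3) = -123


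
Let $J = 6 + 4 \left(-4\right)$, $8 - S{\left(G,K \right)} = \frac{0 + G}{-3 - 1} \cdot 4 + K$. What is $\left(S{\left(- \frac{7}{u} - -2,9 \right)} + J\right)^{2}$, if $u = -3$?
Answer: $\frac{400}{9} \approx 44.444$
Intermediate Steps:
$S{\left(G,K \right)} = 8 + G - K$ ($S{\left(G,K \right)} = 8 - \left(\frac{0 + G}{-3 - 1} \cdot 4 + K\right) = 8 - \left(\frac{G}{-4} \cdot 4 + K\right) = 8 - \left(G \left(- \frac{1}{4}\right) 4 + K\right) = 8 - \left(- \frac{G}{4} \cdot 4 + K\right) = 8 - \left(- G + K\right) = 8 - \left(K - G\right) = 8 + \left(G - K\right) = 8 + G - K$)
$J = -10$ ($J = 6 - 16 = -10$)
$\left(S{\left(- \frac{7}{u} - -2,9 \right)} + J\right)^{2} = \left(\left(8 - \left(-2 + \frac{7}{-3}\right) - 9\right) - 10\right)^{2} = \left(\left(8 + \left(\left(-7\right) \left(- \frac{1}{3}\right) + 2\right) - 9\right) - 10\right)^{2} = \left(\left(8 + \left(\frac{7}{3} + 2\right) - 9\right) - 10\right)^{2} = \left(\left(8 + \frac{13}{3} - 9\right) - 10\right)^{2} = \left(\frac{10}{3} - 10\right)^{2} = \left(- \frac{20}{3}\right)^{2} = \frac{400}{9}$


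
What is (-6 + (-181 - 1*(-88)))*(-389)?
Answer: 38511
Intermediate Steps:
(-6 + (-181 - 1*(-88)))*(-389) = (-6 + (-181 + 88))*(-389) = (-6 - 93)*(-389) = -99*(-389) = 38511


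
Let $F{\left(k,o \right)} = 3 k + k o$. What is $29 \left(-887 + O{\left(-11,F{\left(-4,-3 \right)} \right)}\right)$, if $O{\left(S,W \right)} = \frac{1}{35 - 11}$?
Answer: $- \frac{617323}{24} \approx -25722.0$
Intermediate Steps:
$O{\left(S,W \right)} = \frac{1}{24}$
$29 \left(-887 + O{\left(-11,F{\left(-4,-3 \right)} \right)}\right) = 29 \left(-887 + \frac{1}{24}\right) = 29 \left(- \frac{21287}{24}\right) = - \frac{617323}{24}$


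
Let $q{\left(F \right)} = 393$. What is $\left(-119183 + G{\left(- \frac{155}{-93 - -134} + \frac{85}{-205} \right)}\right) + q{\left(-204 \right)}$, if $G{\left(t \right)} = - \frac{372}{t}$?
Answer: $- \frac{5104157}{43} \approx -1.187 \cdot 10^{5}$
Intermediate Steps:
$\left(-119183 + G{\left(- \frac{155}{-93 - -134} + \frac{85}{-205} \right)}\right) + q{\left(-204 \right)} = \left(-119183 - \frac{372}{- \frac{155}{-93 - -134} + \frac{85}{-205}}\right) + 393 = \left(-119183 - \frac{372}{- \frac{155}{-93 + 134} + 85 \left(- \frac{1}{205}\right)}\right) + 393 = \left(-119183 - \frac{372}{- \frac{155}{41} - \frac{17}{41}}\right) + 393 = \left(-119183 - \frac{372}{- \frac{172}{41}}\right) + 393 = \left(-119183 - - \frac{3813}{43}\right) + 393 = \left(-119183 + \frac{3813}{43}\right) + 393 = - \frac{5121056}{43} + 393 = - \frac{5104157}{43}$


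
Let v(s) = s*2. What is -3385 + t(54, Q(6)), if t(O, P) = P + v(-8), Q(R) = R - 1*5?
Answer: -3400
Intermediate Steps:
v(s) = 2*s
Q(R) = -5 + R (Q(R) = R - 5 = -5 + R)
t(O, P) = -16 + P (t(O, P) = P + 2*(-8) = P - 16 = -16 + P)
-3385 + t(54, Q(6)) = -3385 + (-16 + (-5 + 6)) = -3385 + (-16 + 1) = -3385 - 15 = -3400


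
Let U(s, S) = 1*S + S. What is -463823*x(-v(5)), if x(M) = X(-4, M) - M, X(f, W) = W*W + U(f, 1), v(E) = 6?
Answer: -20408212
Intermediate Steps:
U(s, S) = 2*S (U(s, S) = S + S = 2*S)
X(f, W) = 2 + W² (X(f, W) = W*W + 2*1 = W² + 2 = 2 + W²)
x(M) = 2 + M² - M (x(M) = (2 + M²) - M = 2 + M² - M)
-463823*x(-v(5)) = -463823*(2 + (-1*6)² - (-1)*6) = -463823*(2 + (-6)² - 1*(-6)) = -463823*(2 + 36 + 6) = -463823*44 = -20408212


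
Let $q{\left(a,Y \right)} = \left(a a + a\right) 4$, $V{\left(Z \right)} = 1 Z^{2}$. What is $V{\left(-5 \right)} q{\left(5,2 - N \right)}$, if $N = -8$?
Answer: $3000$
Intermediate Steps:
$V{\left(Z \right)} = Z^{2}$
$q{\left(a,Y \right)} = 4 a + 4 a^{2}$ ($q{\left(a,Y \right)} = \left(a^{2} + a\right) 4 = \left(a + a^{2}\right) 4 = 4 a + 4 a^{2}$)
$V{\left(-5 \right)} q{\left(5,2 - N \right)} = \left(-5\right)^{2} \cdot 4 \cdot 5 \left(1 + 5\right) = 25 \cdot 4 \cdot 5 \cdot 6 = 25 \cdot 120 = 3000$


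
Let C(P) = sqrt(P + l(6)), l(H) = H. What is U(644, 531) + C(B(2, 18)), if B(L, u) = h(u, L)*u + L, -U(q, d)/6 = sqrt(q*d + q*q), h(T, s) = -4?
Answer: -60*sqrt(7567) + 8*I ≈ -5219.3 + 8.0*I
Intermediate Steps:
U(q, d) = -6*sqrt(q**2 + d*q) (U(q, d) = -6*sqrt(q*d + q*q) = -6*sqrt(d*q + q**2) = -6*sqrt(q**2 + d*q))
B(L, u) = L - 4*u (B(L, u) = -4*u + L = L - 4*u)
C(P) = sqrt(6 + P) (C(P) = sqrt(P + 6) = sqrt(6 + P))
U(644, 531) + C(B(2, 18)) = -6*2*sqrt(161)*sqrt(531 + 644) + sqrt(6 + (2 - 4*18)) = -6*10*sqrt(7567) + sqrt(6 + (2 - 72)) = -60*sqrt(7567) + sqrt(6 - 70) = -60*sqrt(7567) + sqrt(-64) = -60*sqrt(7567) + 8*I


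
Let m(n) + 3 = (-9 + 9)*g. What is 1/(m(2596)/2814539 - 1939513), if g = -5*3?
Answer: -2814539/5458834979510 ≈ -5.1559e-7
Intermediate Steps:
g = -15
m(n) = -3 (m(n) = -3 + (-9 + 9)*(-15) = -3 + 0*(-15) = -3 + 0 = -3)
1/(m(2596)/2814539 - 1939513) = 1/(-3/2814539 - 1939513) = 1/(-5458834979510/2814539) = -2814539/5458834979510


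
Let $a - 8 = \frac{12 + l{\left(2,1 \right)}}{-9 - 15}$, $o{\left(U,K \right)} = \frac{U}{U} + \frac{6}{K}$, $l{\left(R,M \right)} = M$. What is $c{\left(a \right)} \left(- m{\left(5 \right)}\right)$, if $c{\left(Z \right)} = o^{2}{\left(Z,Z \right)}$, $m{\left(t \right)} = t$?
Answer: $- \frac{521645}{32041} \approx -16.281$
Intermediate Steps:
$o{\left(U,K \right)} = 1 + \frac{6}{K}$
$a = \frac{179}{24}$ ($a = 8 + \frac{12 + 1}{-9 - 15} = 8 + \frac{13}{-24} = 8 + 13 \left(- \frac{1}{24}\right) = 8 - \frac{13}{24} = \frac{179}{24} \approx 7.4583$)
$c{\left(Z \right)} = \frac{\left(6 + Z\right)^{2}}{Z^{2}}$ ($c{\left(Z \right)} = \left(\frac{6 + Z}{Z}\right)^{2} = \frac{\left(6 + Z\right)^{2}}{Z^{2}}$)
$c{\left(a \right)} \left(- m{\left(5 \right)}\right) = \frac{\left(6 + \frac{179}{24}\right)^{2}}{\frac{32041}{576}} \left(\left(-1\right) 5\right) = \frac{576 \left(\frac{323}{24}\right)^{2}}{32041} \left(-5\right) = \frac{576}{32041} \cdot \frac{104329}{576} \left(-5\right) = \frac{104329}{32041} \left(-5\right) = - \frac{521645}{32041}$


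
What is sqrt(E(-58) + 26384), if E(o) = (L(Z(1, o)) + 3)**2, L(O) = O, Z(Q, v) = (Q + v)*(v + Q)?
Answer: 4*sqrt(662618) ≈ 3256.1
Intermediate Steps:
Z(Q, v) = (Q + v)**2 (Z(Q, v) = (Q + v)*(Q + v) = (Q + v)**2)
E(o) = (3 + (1 + o)**2)**2 (E(o) = ((1 + o)**2 + 3)**2 = (3 + (1 + o)**2)**2)
sqrt(E(-58) + 26384) = sqrt((3 + (1 - 58)**2)**2 + 26384) = sqrt((3 + (-57)**2)**2 + 26384) = sqrt((3 + 3249)**2 + 26384) = sqrt(3252**2 + 26384) = sqrt(10575504 + 26384) = sqrt(10601888) = 4*sqrt(662618)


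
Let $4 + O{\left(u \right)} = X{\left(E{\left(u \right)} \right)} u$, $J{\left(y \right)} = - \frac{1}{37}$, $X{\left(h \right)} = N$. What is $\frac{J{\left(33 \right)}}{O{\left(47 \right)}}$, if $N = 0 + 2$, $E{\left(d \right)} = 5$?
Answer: $- \frac{1}{3330} \approx -0.0003003$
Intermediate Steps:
$N = 2$
$X{\left(h \right)} = 2$
$J{\left(y \right)} = - \frac{1}{37}$ ($J{\left(y \right)} = \left(-1\right) \frac{1}{37} = - \frac{1}{37}$)
$O{\left(u \right)} = -4 + 2 u$
$\frac{J{\left(33 \right)}}{O{\left(47 \right)}} = - \frac{1}{37 \left(-4 + 2 \cdot 47\right)} = - \frac{1}{37 \left(-4 + 94\right)} = - \frac{1}{37 \cdot 90} = \left(- \frac{1}{37}\right) \frac{1}{90} = - \frac{1}{3330}$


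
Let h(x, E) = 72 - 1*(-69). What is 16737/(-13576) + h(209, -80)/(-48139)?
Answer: -807616659/653535064 ≈ -1.2358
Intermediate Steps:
h(x, E) = 141 (h(x, E) = 72 + 69 = 141)
16737/(-13576) + h(209, -80)/(-48139) = 16737/(-13576) + 141/(-48139) = 16737*(-1/13576) + 141*(-1/48139) = -16737/13576 - 141/48139 = -807616659/653535064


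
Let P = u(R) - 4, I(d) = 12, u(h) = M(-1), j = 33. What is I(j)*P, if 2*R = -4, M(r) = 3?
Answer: -12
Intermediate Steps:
R = -2 (R = (½)*(-4) = -2)
u(h) = 3
P = -1 (P = 3 - 4 = -1)
I(j)*P = 12*(-1) = -12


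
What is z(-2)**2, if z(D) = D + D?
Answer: 16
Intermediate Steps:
z(D) = 2*D
z(-2)**2 = (2*(-2))**2 = (-4)**2 = 16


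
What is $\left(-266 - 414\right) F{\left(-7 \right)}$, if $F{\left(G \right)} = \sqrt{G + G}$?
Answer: $- 680 i \sqrt{14} \approx - 2544.3 i$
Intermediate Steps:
$F{\left(G \right)} = \sqrt{2} \sqrt{G}$ ($F{\left(G \right)} = \sqrt{2 G} = \sqrt{2} \sqrt{G}$)
$\left(-266 - 414\right) F{\left(-7 \right)} = \left(-266 - 414\right) \sqrt{2} \sqrt{-7} = - 680 \sqrt{2} i \sqrt{7} = - 680 i \sqrt{14}$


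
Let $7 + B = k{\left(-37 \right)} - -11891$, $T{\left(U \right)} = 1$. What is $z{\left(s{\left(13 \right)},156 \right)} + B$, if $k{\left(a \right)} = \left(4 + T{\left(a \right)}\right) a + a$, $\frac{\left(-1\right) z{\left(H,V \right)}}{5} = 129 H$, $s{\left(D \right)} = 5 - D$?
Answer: $16822$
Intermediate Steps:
$z{\left(H,V \right)} = - 645 H$ ($z{\left(H,V \right)} = - 5 \cdot 129 H = - 645 H$)
$k{\left(a \right)} = 6 a$ ($k{\left(a \right)} = \left(4 + 1\right) a + a = 5 a + a = 6 a$)
$B = 11662$ ($B = -7 + \left(6 \left(-37\right) - -11891\right) = -7 + \left(-222 + 11891\right) = -7 + 11669 = 11662$)
$z{\left(s{\left(13 \right)},156 \right)} + B = - 645 \left(5 - 13\right) + 11662 = \left(-645\right) \left(-8\right) + 11662 = 5160 + 11662 = 16822$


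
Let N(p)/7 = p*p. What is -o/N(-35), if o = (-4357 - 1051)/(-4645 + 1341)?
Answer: -676/3541475 ≈ -0.00019088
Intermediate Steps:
N(p) = 7*p² (N(p) = 7*(p*p) = 7*p²)
o = 676/413 (o = -5408/(-3304) = -5408*(-1/3304) = 676/413 ≈ 1.6368)
-o/N(-35) = -676/(413*(7*(-35)²)) = -676/(413*(7*1225)) = -676/(413*8575) = -1*676/3541475 = -676/3541475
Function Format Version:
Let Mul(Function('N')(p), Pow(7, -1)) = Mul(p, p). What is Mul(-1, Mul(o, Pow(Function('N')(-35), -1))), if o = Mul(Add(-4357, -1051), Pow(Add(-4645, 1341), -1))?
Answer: Rational(-676, 3541475) ≈ -0.00019088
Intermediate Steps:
Function('N')(p) = Mul(7, Pow(p, 2)) (Function('N')(p) = Mul(7, Mul(p, p)) = Mul(7, Pow(p, 2)))
o = Rational(676, 413) (o = Mul(-5408, Pow(-3304, -1)) = Mul(-5408, Rational(-1, 3304)) = Rational(676, 413) ≈ 1.6368)
Mul(-1, Mul(o, Pow(Function('N')(-35), -1))) = Mul(-1, Mul(Rational(676, 413), Pow(Mul(7, Pow(-35, 2)), -1))) = Mul(-1, Mul(Rational(676, 413), Pow(Mul(7, 1225), -1))) = Mul(-1, Mul(Rational(676, 413), Pow(8575, -1))) = Mul(-1, Mul(Rational(676, 413), Rational(1, 8575))) = Mul(-1, Rational(676, 3541475)) = Rational(-676, 3541475)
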